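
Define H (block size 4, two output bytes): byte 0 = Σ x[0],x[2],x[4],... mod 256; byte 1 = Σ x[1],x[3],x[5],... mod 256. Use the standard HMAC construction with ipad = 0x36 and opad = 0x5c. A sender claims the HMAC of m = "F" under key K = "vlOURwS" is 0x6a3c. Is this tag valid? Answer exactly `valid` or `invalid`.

Key "vlOURwS" = 76 6c 4f 55 52 77 53 is 7 bytes > B = 4, so hash it first: H(key) = 6a 38, then zero-pad to 4 bytes: K' = 6a 38 00 00.
K' ⊕ ipad = 5c 0e 36 36; K' ⊕ opad = 36 64 5c 5c.
Inner hash: even-index sum = 216 mod 256 = 216; odd-index sum = 68 mod 256 = 68 → d8 44.
Outer hash (recomputed tag): even-index sum = 362 mod 256 = 106; odd-index sum = 260 mod 256 = 4 → 6a 04.
Recomputed tag = 6a04; claimed = 6a3c → mismatch.

invalid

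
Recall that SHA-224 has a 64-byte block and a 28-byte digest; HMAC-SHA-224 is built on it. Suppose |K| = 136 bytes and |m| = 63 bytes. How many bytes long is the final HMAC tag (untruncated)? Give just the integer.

The tag is one SHA-224 digest: 28 bytes.

28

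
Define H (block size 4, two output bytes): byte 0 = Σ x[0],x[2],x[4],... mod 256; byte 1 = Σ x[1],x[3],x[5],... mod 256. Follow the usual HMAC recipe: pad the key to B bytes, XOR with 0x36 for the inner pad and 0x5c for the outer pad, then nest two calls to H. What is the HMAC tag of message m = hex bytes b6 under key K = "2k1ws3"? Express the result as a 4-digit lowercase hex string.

b2fe

Key "2k1ws3" = 32 6b 31 77 73 33 is 6 bytes > B = 4, so hash it first: H(key) = d6 15, then zero-pad to 4 bytes: K' = d6 15 00 00.
K' ⊕ ipad = e0 23 36 36.  K' ⊕ opad = 8a 49 5c 5c.
Inner input = (K'⊕ipad) ∥ m = e0 23 36 36 ∥ b6.
Inner hash: even-index sum = 460 mod 256 = 204; odd-index sum = 89 mod 256 = 89 → cc 59.
Outer input = (K'⊕opad) ∥ inner = 8a 49 5c 5c ∥ cc 59.
Outer hash (tag): even-index sum = 434 mod 256 = 178; odd-index sum = 254 mod 256 = 254 → b2 fe.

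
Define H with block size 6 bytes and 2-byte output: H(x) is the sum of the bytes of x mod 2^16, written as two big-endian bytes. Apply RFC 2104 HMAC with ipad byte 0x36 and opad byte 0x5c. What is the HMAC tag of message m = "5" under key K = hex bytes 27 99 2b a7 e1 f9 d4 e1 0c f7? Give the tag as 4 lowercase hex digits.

0292

Key hex bytes 27 99 2b a7 e1 f9 d4 e1 0c f7 is 10 bytes > B = 6, so hash it first: H(key) = 06 24, then zero-pad to 6 bytes: K' = 06 24 00 00 00 00.
K' ⊕ ipad = 30 12 36 36 36 36.  K' ⊕ opad = 5a 78 5c 5c 5c 5c.
Inner input = (K'⊕ipad) ∥ m = 30 12 36 36 36 36 ∥ 35.
Inner hash: sum = 48+18+54+54+54+54+53 = 335 → 01 4f.
Outer input = (K'⊕opad) ∥ inner = 5a 78 5c 5c 5c 5c ∥ 01 4f.
Outer hash (tag): sum = 90+120+92+92+92+92+1+79 = 658 → 02 92.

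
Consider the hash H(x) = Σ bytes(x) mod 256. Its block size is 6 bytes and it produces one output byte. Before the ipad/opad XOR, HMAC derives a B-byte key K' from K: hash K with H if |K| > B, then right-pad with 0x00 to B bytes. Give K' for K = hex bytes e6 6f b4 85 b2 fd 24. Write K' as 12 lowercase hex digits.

610000000000

|K| = 7 > B = 6, so first hash the key.
H(K): sum = 230+111+180+133+178+253+36 = 1121; mod 256 = 97 → 61.
Zero-pad H(K) = 61 to 6 bytes: K' = 61 00 00 00 00 00.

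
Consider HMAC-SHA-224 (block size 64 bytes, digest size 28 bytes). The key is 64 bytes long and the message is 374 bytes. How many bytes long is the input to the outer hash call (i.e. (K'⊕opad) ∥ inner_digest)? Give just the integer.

Key is 64 ≤ 64 bytes, zero-padded: |K'| = 64.
Outer input = (K'⊕opad) ∥ H(inner) → 64 + 28 = 92 bytes.

92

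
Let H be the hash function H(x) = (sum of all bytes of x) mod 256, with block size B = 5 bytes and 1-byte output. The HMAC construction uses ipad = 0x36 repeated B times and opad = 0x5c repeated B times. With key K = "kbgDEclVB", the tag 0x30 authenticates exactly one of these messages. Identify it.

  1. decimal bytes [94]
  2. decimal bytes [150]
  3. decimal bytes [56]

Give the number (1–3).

Key "kbgDEclVB" = 6b 62 67 44 45 63 6c 56 42 is 9 bytes > B = 5, so hash it first: H(key) = 24, then zero-pad to 5 bytes: K' = 24 00 00 00 00.
K' ⊕ ipad = 12 36 36 36 36; K' ⊕ opad = 78 5c 5c 5c 5c.
m1: inner = H(12 36 36 36 36 5e) = 48; tag = H(78 5c 5c 5c 5c 48) = 30 ← matches
m2: inner = H(12 36 36 36 36 96) = 80; tag = H(78 5c 5c 5c 5c 80) = 68
m3: inner = H(12 36 36 36 36 38) = 22; tag = H(78 5c 5c 5c 5c 22) = 0a

1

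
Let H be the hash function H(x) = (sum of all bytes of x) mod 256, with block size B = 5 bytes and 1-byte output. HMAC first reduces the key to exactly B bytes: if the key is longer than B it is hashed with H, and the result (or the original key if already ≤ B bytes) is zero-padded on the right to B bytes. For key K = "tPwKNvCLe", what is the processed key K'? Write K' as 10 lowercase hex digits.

|K| = 9 > B = 5, so first hash the key.
H(K): sum = 116+80+119+75+78+118+67+76+101 = 830; mod 256 = 62 → 3e.
Zero-pad H(K) = 3e to 5 bytes: K' = 3e 00 00 00 00.

3e00000000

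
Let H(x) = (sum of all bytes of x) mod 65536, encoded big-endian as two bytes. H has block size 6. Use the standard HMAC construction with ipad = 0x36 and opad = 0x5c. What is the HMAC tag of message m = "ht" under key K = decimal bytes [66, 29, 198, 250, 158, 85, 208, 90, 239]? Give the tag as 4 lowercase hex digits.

Key decimal bytes [66, 29, 198, 250, 158, 85, 208, 90, 239] = 42 1d c6 fa 9e 55 d0 5a ef is 9 bytes > B = 6, so hash it first: H(key) = 05 2b, then zero-pad to 6 bytes: K' = 05 2b 00 00 00 00.
K' ⊕ ipad = 33 1d 36 36 36 36.  K' ⊕ opad = 59 77 5c 5c 5c 5c.
Inner input = (K'⊕ipad) ∥ m = 33 1d 36 36 36 36 ∥ 68 74.
Inner hash: sum = 51+29+54+54+54+54+104+116 = 516 → 02 04.
Outer input = (K'⊕opad) ∥ inner = 59 77 5c 5c 5c 5c ∥ 02 04.
Outer hash (tag): sum = 89+119+92+92+92+92+2+4 = 582 → 02 46.

0246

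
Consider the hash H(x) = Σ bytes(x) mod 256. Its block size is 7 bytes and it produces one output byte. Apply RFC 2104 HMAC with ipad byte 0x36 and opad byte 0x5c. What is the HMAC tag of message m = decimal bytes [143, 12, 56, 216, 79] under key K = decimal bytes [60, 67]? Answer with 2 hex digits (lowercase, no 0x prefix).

d2

Key decimal bytes [60, 67] = 3c 43 is 2 bytes ≤ B = 7; zero-pad to 7 bytes: K' = 3c 43 00 00 00 00 00.
K' ⊕ ipad = 0a 75 36 36 36 36 36.  K' ⊕ opad = 60 1f 5c 5c 5c 5c 5c.
Inner input = (K'⊕ipad) ∥ m = 0a 75 36 36 36 36 36 ∥ 8f 0c 38 d8 4f.
Inner hash: sum = 10+117+54+54+54+54+54+143+12+56+216+79 = 903; mod 256 = 135 → 87.
Outer input = (K'⊕opad) ∥ inner = 60 1f 5c 5c 5c 5c 5c ∥ 87.
Outer hash (tag): sum = 96+31+92+92+92+92+92+135 = 722; mod 256 = 210 → d2.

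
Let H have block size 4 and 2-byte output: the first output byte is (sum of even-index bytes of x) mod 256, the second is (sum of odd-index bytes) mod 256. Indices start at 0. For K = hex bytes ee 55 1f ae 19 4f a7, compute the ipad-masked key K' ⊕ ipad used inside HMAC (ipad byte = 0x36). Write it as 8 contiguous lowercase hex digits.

fb643636

Key hex bytes ee 55 1f ae 19 4f a7 is 7 bytes > B = 4, so hash it first: H(key) = cd 52, then zero-pad to 4 bytes: K' = cd 52 00 00.
XOR each byte with 0x36: cd⊕36=fb, 52⊕36=64, 00⊕36=36, 00⊕36=36.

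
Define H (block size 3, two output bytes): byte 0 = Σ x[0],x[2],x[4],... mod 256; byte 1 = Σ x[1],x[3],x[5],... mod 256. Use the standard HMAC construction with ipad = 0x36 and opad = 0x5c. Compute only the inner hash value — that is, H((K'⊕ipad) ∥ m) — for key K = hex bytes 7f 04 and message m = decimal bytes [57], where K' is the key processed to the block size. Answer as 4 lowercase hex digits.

Key hex bytes 7f 04 is 2 bytes ≤ B = 3; zero-pad to 3 bytes: K' = 7f 04 00.
K' ⊕ ipad = 49 32 36.
Inner input = 49 32 36 ∥ 39.
Inner hash: even-index sum = 127 mod 256 = 127; odd-index sum = 107 mod 256 = 107 → 7f 6b.

7f6b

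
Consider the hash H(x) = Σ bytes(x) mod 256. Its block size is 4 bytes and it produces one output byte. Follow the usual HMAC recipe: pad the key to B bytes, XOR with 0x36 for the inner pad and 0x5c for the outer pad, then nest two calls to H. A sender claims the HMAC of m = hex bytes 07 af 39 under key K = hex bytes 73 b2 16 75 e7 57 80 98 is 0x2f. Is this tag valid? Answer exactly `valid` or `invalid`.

valid

Key hex bytes 73 b2 16 75 e7 57 80 98 is 8 bytes > B = 4, so hash it first: H(key) = 06, then zero-pad to 4 bytes: K' = 06 00 00 00.
K' ⊕ ipad = 30 36 36 36; K' ⊕ opad = 5a 5c 5c 5c.
Inner hash: sum = 48+54+54+54+7+175+57 = 449; mod 256 = 193 → c1.
Outer hash (recomputed tag): sum = 90+92+92+92+193 = 559; mod 256 = 47 → 2f.
Recomputed tag = 2f; claimed = 2f → match.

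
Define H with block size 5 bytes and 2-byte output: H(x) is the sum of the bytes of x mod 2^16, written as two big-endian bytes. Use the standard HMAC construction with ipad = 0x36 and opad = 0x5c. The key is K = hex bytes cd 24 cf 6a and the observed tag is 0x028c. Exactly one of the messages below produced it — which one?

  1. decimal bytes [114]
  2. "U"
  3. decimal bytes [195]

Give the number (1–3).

Key hex bytes cd 24 cf 6a is 4 bytes ≤ B = 5; zero-pad to 5 bytes: K' = cd 24 cf 6a 00.
K' ⊕ ipad = fb 12 f9 5c 36; K' ⊕ opad = 91 78 93 36 5c.
m1: inner = H(fb 12 f9 5c 36 72) = 03 0a; tag = H(91 78 93 36 5c 03 0a) = 023b
m2: inner = H(fb 12 f9 5c 36 55) = 02 ed; tag = H(91 78 93 36 5c 02 ed) = 031d
m3: inner = H(fb 12 f9 5c 36 c3) = 03 5b; tag = H(91 78 93 36 5c 03 5b) = 028c ← matches

3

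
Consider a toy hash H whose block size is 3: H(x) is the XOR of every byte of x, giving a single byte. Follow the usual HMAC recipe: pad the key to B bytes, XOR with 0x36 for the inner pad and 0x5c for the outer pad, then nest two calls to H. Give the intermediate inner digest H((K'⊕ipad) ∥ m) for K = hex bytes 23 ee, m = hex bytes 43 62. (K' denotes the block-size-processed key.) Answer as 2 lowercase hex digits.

da

Key hex bytes 23 ee is 2 bytes ≤ B = 3; zero-pad to 3 bytes: K' = 23 ee 00.
K' ⊕ ipad = 15 d8 36.
Inner input = 15 d8 36 ∥ 43 62.
Inner hash: XOR 15⊕d8⊕36⊕43⊕62 = da.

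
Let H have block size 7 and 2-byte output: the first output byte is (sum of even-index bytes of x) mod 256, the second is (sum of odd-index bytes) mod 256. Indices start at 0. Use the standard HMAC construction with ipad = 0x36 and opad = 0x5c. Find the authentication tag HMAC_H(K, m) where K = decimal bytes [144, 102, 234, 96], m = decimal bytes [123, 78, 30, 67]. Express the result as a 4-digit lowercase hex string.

af51

Key decimal bytes [144, 102, 234, 96] = 90 66 ea 60 is 4 bytes ≤ B = 7; zero-pad to 7 bytes: K' = 90 66 ea 60 00 00 00.
K' ⊕ ipad = a6 50 dc 56 36 36 36.  K' ⊕ opad = cc 3a b6 3c 5c 5c 5c.
Inner input = (K'⊕ipad) ∥ m = a6 50 dc 56 36 36 36 ∥ 7b 4e 1e 43.
Inner hash: even-index sum = 639 mod 256 = 127; odd-index sum = 373 mod 256 = 117 → 7f 75.
Outer input = (K'⊕opad) ∥ inner = cc 3a b6 3c 5c 5c 5c ∥ 7f 75.
Outer hash (tag): even-index sum = 687 mod 256 = 175; odd-index sum = 337 mod 256 = 81 → af 51.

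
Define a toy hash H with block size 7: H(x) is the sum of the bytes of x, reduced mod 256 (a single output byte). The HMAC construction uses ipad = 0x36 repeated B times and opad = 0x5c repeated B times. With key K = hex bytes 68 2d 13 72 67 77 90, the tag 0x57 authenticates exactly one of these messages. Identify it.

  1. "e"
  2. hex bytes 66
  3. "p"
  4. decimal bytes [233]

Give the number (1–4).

4

Key hex bytes 68 2d 13 72 67 77 90 is exactly B = 7 bytes: K' = 68 2d 13 72 67 77 90.
K' ⊕ ipad = 5e 1b 25 44 51 41 a6; K' ⊕ opad = 34 71 4f 2e 3b 2b cc.
m1: inner = H(5e 1b 25 44 51 41 a6 65) = 7f; tag = H(34 71 4f 2e 3b 2b cc 7f) = d3
m2: inner = H(5e 1b 25 44 51 41 a6 66) = 80; tag = H(34 71 4f 2e 3b 2b cc 80) = d4
m3: inner = H(5e 1b 25 44 51 41 a6 70) = 8a; tag = H(34 71 4f 2e 3b 2b cc 8a) = de
m4: inner = H(5e 1b 25 44 51 41 a6 e9) = 03; tag = H(34 71 4f 2e 3b 2b cc 03) = 57 ← matches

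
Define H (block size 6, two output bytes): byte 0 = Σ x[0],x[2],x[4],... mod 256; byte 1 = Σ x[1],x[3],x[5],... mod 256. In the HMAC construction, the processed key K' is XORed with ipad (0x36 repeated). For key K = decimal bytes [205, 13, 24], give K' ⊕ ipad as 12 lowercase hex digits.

Key decimal bytes [205, 13, 24] = cd 0d 18 is 3 bytes ≤ B = 6; zero-pad to 6 bytes: K' = cd 0d 18 00 00 00.
XOR each byte with 0x36: cd⊕36=fb, 0d⊕36=3b, 18⊕36=2e, 00⊕36=36, 00⊕36=36, 00⊕36=36.

fb3b2e363636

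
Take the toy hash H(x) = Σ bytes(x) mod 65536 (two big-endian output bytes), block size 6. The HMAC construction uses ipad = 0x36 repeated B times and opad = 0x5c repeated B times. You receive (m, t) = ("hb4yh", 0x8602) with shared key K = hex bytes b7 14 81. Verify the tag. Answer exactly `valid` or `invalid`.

Key hex bytes b7 14 81 is 3 bytes ≤ B = 6; zero-pad to 6 bytes: K' = b7 14 81 00 00 00.
K' ⊕ ipad = 81 22 b7 36 36 36; K' ⊕ opad = eb 48 dd 5c 5c 5c.
Inner hash: sum = 129+34+183+54+54+54+104+98+52+121+104 = 987 → 03 db.
Outer hash (recomputed tag): sum = 235+72+221+92+92+92+3+219 = 1026 → 04 02.
Recomputed tag = 0402; claimed = 8602 → mismatch.

invalid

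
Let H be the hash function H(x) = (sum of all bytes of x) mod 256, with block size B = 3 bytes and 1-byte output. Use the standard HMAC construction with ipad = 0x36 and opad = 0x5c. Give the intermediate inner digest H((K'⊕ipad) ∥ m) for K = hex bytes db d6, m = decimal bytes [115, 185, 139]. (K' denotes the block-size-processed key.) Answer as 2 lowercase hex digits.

Key hex bytes db d6 is 2 bytes ≤ B = 3; zero-pad to 3 bytes: K' = db d6 00.
K' ⊕ ipad = ed e0 36.
Inner input = ed e0 36 ∥ 73 b9 8b.
Inner hash: sum = 237+224+54+115+185+139 = 954; mod 256 = 186 → ba.

ba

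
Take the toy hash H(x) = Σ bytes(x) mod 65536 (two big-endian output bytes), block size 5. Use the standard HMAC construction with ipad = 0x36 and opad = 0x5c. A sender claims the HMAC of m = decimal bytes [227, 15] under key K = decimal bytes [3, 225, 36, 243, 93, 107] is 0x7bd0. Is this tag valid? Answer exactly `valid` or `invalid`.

Key decimal bytes [3, 225, 36, 243, 93, 107] = 03 e1 24 f3 5d 6b is 6 bytes > B = 5, so hash it first: H(key) = 02 c3, then zero-pad to 5 bytes: K' = 02 c3 00 00 00.
K' ⊕ ipad = 34 f5 36 36 36; K' ⊕ opad = 5e 9f 5c 5c 5c.
Inner hash: sum = 52+245+54+54+54+227+15 = 701 → 02 bd.
Outer hash (recomputed tag): sum = 94+159+92+92+92+2+189 = 720 → 02 d0.
Recomputed tag = 02d0; claimed = 7bd0 → mismatch.

invalid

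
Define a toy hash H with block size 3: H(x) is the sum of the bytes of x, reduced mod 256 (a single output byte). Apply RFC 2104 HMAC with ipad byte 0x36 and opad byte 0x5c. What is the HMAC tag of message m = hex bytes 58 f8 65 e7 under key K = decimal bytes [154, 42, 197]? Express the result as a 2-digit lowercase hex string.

2c

Key decimal bytes [154, 42, 197] = 9a 2a c5 is exactly B = 3 bytes: K' = 9a 2a c5.
K' ⊕ ipad = ac 1c f3.  K' ⊕ opad = c6 76 99.
Inner input = (K'⊕ipad) ∥ m = ac 1c f3 ∥ 58 f8 65 e7.
Inner hash: sum = 172+28+243+88+248+101+231 = 1111; mod 256 = 87 → 57.
Outer input = (K'⊕opad) ∥ inner = c6 76 99 ∥ 57.
Outer hash (tag): sum = 198+118+153+87 = 556; mod 256 = 44 → 2c.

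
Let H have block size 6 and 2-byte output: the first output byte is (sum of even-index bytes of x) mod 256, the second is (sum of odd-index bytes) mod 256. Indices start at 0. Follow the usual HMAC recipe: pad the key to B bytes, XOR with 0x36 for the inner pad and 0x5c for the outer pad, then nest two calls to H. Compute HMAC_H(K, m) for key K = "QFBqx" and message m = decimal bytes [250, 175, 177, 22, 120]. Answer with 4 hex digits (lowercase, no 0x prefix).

9b55

Key "QFBqx" = 51 46 42 71 78 is 5 bytes ≤ B = 6; zero-pad to 6 bytes: K' = 51 46 42 71 78 00.
K' ⊕ ipad = 67 70 74 47 4e 36.  K' ⊕ opad = 0d 1a 1e 2d 24 5c.
Inner input = (K'⊕ipad) ∥ m = 67 70 74 47 4e 36 ∥ fa af b1 16 78.
Inner hash: even-index sum = 844 mod 256 = 76; odd-index sum = 434 mod 256 = 178 → 4c b2.
Outer input = (K'⊕opad) ∥ inner = 0d 1a 1e 2d 24 5c ∥ 4c b2.
Outer hash (tag): even-index sum = 155 mod 256 = 155; odd-index sum = 341 mod 256 = 85 → 9b 55.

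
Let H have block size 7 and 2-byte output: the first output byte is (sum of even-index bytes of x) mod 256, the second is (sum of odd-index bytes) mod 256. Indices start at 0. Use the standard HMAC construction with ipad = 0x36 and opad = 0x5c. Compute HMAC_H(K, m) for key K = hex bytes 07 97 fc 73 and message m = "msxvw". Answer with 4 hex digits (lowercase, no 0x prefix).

2ba6

Key hex bytes 07 97 fc 73 is 4 bytes ≤ B = 7; zero-pad to 7 bytes: K' = 07 97 fc 73 00 00 00.
K' ⊕ ipad = 31 a1 ca 45 36 36 36.  K' ⊕ opad = 5b cb a0 2f 5c 5c 5c.
Inner input = (K'⊕ipad) ∥ m = 31 a1 ca 45 36 36 36 ∥ 6d 73 78 76 77.
Inner hash: even-index sum = 592 mod 256 = 80; odd-index sum = 632 mod 256 = 120 → 50 78.
Outer input = (K'⊕opad) ∥ inner = 5b cb a0 2f 5c 5c 5c ∥ 50 78.
Outer hash (tag): even-index sum = 555 mod 256 = 43; odd-index sum = 422 mod 256 = 166 → 2b a6.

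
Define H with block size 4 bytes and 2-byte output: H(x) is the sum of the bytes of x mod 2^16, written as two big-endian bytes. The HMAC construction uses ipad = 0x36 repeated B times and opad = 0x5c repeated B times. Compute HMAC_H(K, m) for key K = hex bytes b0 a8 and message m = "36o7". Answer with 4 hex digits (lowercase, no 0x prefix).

0339

Key hex bytes b0 a8 is 2 bytes ≤ B = 4; zero-pad to 4 bytes: K' = b0 a8 00 00.
K' ⊕ ipad = 86 9e 36 36.  K' ⊕ opad = ec f4 5c 5c.
Inner input = (K'⊕ipad) ∥ m = 86 9e 36 36 ∥ 33 36 6f 37.
Inner hash: sum = 134+158+54+54+51+54+111+55 = 671 → 02 9f.
Outer input = (K'⊕opad) ∥ inner = ec f4 5c 5c ∥ 02 9f.
Outer hash (tag): sum = 236+244+92+92+2+159 = 825 → 03 39.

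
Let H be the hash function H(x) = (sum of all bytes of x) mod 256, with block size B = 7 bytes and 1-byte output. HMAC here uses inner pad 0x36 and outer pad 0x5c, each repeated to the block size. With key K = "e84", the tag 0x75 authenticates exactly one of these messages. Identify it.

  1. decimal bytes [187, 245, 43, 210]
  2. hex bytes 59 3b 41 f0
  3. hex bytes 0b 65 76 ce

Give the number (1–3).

Key "e84" = 65 38 34 is 3 bytes ≤ B = 7; zero-pad to 7 bytes: K' = 65 38 34 00 00 00 00.
K' ⊕ ipad = 53 0e 02 36 36 36 36; K' ⊕ opad = 39 64 68 5c 5c 5c 5c.
m1: inner = H(53 0e 02 36 36 36 36 bb f5 2b d2) = e8; tag = H(39 64 68 5c 5c 5c 5c e8) = 5d
m2: inner = H(53 0e 02 36 36 36 36 59 3b 41 f0) = 00; tag = H(39 64 68 5c 5c 5c 5c 00) = 75 ← matches
m3: inner = H(53 0e 02 36 36 36 36 0b 65 76 ce) = ef; tag = H(39 64 68 5c 5c 5c 5c ef) = 64

2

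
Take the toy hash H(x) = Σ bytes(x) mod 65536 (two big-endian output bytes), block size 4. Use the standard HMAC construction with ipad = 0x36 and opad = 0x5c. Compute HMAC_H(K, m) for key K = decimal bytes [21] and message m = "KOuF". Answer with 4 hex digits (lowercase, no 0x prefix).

Key decimal bytes [21] = 15 is 1 byte ≤ B = 4; zero-pad to 4 bytes: K' = 15 00 00 00.
K' ⊕ ipad = 23 36 36 36.  K' ⊕ opad = 49 5c 5c 5c.
Inner input = (K'⊕ipad) ∥ m = 23 36 36 36 ∥ 4b 4f 75 46.
Inner hash: sum = 35+54+54+54+75+79+117+70 = 538 → 02 1a.
Outer input = (K'⊕opad) ∥ inner = 49 5c 5c 5c ∥ 02 1a.
Outer hash (tag): sum = 73+92+92+92+2+26 = 377 → 01 79.

0179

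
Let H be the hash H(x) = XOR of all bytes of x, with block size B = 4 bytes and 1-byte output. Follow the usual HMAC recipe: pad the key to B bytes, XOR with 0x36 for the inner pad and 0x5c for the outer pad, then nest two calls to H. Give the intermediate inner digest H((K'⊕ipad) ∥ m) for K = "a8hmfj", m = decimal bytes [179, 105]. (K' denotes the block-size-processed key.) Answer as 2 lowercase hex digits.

8a

Key "a8hmfj" = 61 38 68 6d 66 6a is 6 bytes > B = 4, so hash it first: H(key) = 50, then zero-pad to 4 bytes: K' = 50 00 00 00.
K' ⊕ ipad = 66 36 36 36.
Inner input = 66 36 36 36 ∥ b3 69.
Inner hash: XOR 66⊕36⊕36⊕36⊕b3⊕69 = 8a.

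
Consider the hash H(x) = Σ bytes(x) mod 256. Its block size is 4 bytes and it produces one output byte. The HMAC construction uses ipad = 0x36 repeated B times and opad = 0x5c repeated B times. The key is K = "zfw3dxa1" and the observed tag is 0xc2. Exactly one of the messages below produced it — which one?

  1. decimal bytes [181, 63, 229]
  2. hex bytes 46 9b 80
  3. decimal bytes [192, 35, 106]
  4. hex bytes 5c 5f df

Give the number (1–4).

4

Key "zfw3dxa1" = 7a 66 77 33 64 78 61 31 is 8 bytes > B = 4, so hash it first: H(key) = f8, then zero-pad to 4 bytes: K' = f8 00 00 00.
K' ⊕ ipad = ce 36 36 36; K' ⊕ opad = a4 5c 5c 5c.
m1: inner = H(ce 36 36 36 b5 3f e5) = 49; tag = H(a4 5c 5c 5c 49) = 01
m2: inner = H(ce 36 36 36 46 9b 80) = d1; tag = H(a4 5c 5c 5c d1) = 89
m3: inner = H(ce 36 36 36 c0 23 6a) = bd; tag = H(a4 5c 5c 5c bd) = 75
m4: inner = H(ce 36 36 36 5c 5f df) = 0a; tag = H(a4 5c 5c 5c 0a) = c2 ← matches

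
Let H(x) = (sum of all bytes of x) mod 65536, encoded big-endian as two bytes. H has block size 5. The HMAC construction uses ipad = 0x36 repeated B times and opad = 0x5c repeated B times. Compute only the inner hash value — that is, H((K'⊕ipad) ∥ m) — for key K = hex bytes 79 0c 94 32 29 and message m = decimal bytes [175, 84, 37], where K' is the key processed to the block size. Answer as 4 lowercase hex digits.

Key hex bytes 79 0c 94 32 29 is exactly B = 5 bytes: K' = 79 0c 94 32 29.
K' ⊕ ipad = 4f 3a a2 04 1f.
Inner input = 4f 3a a2 04 1f ∥ af 54 25.
Inner hash: sum = 79+58+162+4+31+175+84+37 = 630 → 02 76.

0276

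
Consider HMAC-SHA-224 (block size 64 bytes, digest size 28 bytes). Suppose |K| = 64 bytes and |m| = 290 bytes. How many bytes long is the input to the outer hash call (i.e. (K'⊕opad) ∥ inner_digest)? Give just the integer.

Key is 64 ≤ 64 bytes, zero-padded: |K'| = 64.
Outer input = (K'⊕opad) ∥ H(inner) → 64 + 28 = 92 bytes.

92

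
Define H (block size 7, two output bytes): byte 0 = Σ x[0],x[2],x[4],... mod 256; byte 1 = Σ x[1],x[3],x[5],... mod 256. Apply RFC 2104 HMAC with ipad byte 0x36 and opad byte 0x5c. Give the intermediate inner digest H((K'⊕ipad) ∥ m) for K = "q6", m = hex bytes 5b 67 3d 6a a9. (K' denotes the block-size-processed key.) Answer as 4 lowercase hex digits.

baad

Key "q6" = 71 36 is 2 bytes ≤ B = 7; zero-pad to 7 bytes: K' = 71 36 00 00 00 00 00.
K' ⊕ ipad = 47 00 36 36 36 36 36.
Inner input = 47 00 36 36 36 36 36 ∥ 5b 67 3d 6a a9.
Inner hash: even-index sum = 442 mod 256 = 186; odd-index sum = 429 mod 256 = 173 → ba ad.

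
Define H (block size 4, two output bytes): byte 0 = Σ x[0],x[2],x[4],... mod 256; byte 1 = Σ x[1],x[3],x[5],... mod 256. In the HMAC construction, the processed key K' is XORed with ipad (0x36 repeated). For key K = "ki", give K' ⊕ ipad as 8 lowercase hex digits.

Key "ki" = 6b 69 is 2 bytes ≤ B = 4; zero-pad to 4 bytes: K' = 6b 69 00 00.
XOR each byte with 0x36: 6b⊕36=5d, 69⊕36=5f, 00⊕36=36, 00⊕36=36.

5d5f3636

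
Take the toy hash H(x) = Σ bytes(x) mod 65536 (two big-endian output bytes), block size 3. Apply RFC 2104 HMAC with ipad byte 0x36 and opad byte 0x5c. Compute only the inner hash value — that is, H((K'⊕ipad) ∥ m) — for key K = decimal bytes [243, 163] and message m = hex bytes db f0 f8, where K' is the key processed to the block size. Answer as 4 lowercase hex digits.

Key decimal bytes [243, 163] = f3 a3 is 2 bytes ≤ B = 3; zero-pad to 3 bytes: K' = f3 a3 00.
K' ⊕ ipad = c5 95 36.
Inner input = c5 95 36 ∥ db f0 f8.
Inner hash: sum = 197+149+54+219+240+248 = 1107 → 04 53.

0453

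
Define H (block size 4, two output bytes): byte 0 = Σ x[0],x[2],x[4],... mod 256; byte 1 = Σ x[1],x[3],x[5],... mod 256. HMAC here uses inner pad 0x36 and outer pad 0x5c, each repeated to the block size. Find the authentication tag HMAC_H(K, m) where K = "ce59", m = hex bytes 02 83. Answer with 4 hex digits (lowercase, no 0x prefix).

0283

Key "ce59" = 63 65 35 39 is exactly B = 4 bytes: K' = 63 65 35 39.
K' ⊕ ipad = 55 53 03 0f.  K' ⊕ opad = 3f 39 69 65.
Inner input = (K'⊕ipad) ∥ m = 55 53 03 0f ∥ 02 83.
Inner hash: even-index sum = 90 mod 256 = 90; odd-index sum = 229 mod 256 = 229 → 5a e5.
Outer input = (K'⊕opad) ∥ inner = 3f 39 69 65 ∥ 5a e5.
Outer hash (tag): even-index sum = 258 mod 256 = 2; odd-index sum = 387 mod 256 = 131 → 02 83.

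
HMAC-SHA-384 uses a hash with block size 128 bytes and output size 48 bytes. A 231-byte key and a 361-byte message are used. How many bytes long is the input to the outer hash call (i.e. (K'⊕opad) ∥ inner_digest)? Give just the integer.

Key is 231 > 128 bytes, so it is hashed to 48 bytes then zero-padded to 128: |K'| = 128.
Outer input = (K'⊕opad) ∥ H(inner) → 128 + 48 = 176 bytes.

176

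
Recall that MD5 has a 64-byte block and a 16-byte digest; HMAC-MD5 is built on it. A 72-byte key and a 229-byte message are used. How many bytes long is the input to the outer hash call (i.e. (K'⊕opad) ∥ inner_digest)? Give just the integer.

Key is 72 > 64 bytes, so it is hashed to 16 bytes then zero-padded to 64: |K'| = 64.
Outer input = (K'⊕opad) ∥ H(inner) → 64 + 16 = 80 bytes.

80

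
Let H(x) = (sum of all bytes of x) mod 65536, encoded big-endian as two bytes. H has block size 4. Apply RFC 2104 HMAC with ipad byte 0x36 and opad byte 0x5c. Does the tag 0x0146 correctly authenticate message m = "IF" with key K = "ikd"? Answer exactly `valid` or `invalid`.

invalid

Key "ikd" = 69 6b 64 is 3 bytes ≤ B = 4; zero-pad to 4 bytes: K' = 69 6b 64 00.
K' ⊕ ipad = 5f 5d 52 36; K' ⊕ opad = 35 37 38 5c.
Inner hash: sum = 95+93+82+54+73+70 = 467 → 01 d3.
Outer hash (recomputed tag): sum = 53+55+56+92+1+211 = 468 → 01 d4.
Recomputed tag = 01d4; claimed = 0146 → mismatch.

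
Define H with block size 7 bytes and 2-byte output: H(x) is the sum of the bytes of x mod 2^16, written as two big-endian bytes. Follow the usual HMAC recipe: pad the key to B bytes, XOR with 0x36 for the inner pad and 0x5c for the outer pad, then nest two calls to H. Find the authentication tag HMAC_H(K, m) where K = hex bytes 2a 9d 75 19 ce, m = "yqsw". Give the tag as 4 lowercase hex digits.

0364

Key hex bytes 2a 9d 75 19 ce is 5 bytes ≤ B = 7; zero-pad to 7 bytes: K' = 2a 9d 75 19 ce 00 00.
K' ⊕ ipad = 1c ab 43 2f f8 36 36.  K' ⊕ opad = 76 c1 29 45 92 5c 5c.
Inner input = (K'⊕ipad) ∥ m = 1c ab 43 2f f8 36 36 ∥ 79 71 73 77.
Inner hash: sum = 28+171+67+47+248+54+54+121+113+115+119 = 1137 → 04 71.
Outer input = (K'⊕opad) ∥ inner = 76 c1 29 45 92 5c 5c ∥ 04 71.
Outer hash (tag): sum = 118+193+41+69+146+92+92+4+113 = 868 → 03 64.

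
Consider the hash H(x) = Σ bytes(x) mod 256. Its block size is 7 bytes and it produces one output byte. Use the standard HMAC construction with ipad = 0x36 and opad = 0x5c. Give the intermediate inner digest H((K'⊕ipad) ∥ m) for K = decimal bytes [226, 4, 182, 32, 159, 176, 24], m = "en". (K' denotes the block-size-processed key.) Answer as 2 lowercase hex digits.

cc

Key decimal bytes [226, 4, 182, 32, 159, 176, 24] = e2 04 b6 20 9f b0 18 is exactly B = 7 bytes: K' = e2 04 b6 20 9f b0 18.
K' ⊕ ipad = d4 32 80 16 a9 86 2e.
Inner input = d4 32 80 16 a9 86 2e ∥ 65 6e.
Inner hash: sum = 212+50+128+22+169+134+46+101+110 = 972; mod 256 = 204 → cc.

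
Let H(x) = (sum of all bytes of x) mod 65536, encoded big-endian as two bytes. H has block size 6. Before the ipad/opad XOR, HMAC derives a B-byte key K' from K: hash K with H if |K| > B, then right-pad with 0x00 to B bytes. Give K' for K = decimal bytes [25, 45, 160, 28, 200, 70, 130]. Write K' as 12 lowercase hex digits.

|K| = 7 > B = 6, so first hash the key.
H(K): sum = 25+45+160+28+200+70+130 = 658 → 02 92.
Zero-pad H(K) = 02 92 to 6 bytes: K' = 02 92 00 00 00 00.

029200000000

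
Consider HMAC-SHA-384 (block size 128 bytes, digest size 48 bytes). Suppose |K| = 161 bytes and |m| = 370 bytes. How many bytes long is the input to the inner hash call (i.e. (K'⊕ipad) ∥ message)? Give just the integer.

Key is 161 > 128 bytes, so it is hashed to 48 bytes then zero-padded to 128: |K'| = 128.
Inner input = (K'⊕ipad) ∥ m → 128 + 370 = 498 bytes.

498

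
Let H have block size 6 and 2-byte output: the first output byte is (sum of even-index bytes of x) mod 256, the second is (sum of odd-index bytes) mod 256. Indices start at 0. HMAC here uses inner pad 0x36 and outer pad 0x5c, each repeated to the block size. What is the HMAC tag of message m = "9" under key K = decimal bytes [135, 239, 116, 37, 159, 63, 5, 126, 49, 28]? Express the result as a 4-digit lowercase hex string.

Key decimal bytes [135, 239, 116, 37, 159, 63, 5, 126, 49, 28] = 87 ef 74 25 9f 3f 05 7e 31 1c is 10 bytes > B = 6, so hash it first: H(key) = d0 ed, then zero-pad to 6 bytes: K' = d0 ed 00 00 00 00.
K' ⊕ ipad = e6 db 36 36 36 36.  K' ⊕ opad = 8c b1 5c 5c 5c 5c.
Inner input = (K'⊕ipad) ∥ m = e6 db 36 36 36 36 ∥ 39.
Inner hash: even-index sum = 395 mod 256 = 139; odd-index sum = 327 mod 256 = 71 → 8b 47.
Outer input = (K'⊕opad) ∥ inner = 8c b1 5c 5c 5c 5c ∥ 8b 47.
Outer hash (tag): even-index sum = 463 mod 256 = 207; odd-index sum = 432 mod 256 = 176 → cf b0.

cfb0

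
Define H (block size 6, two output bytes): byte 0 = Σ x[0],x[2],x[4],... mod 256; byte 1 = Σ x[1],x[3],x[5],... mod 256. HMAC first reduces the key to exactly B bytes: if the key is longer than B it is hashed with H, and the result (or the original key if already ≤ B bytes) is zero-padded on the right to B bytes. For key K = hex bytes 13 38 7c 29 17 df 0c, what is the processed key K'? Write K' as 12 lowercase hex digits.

b24000000000

|K| = 7 > B = 6, so first hash the key.
H(K): even-index sum = 178 mod 256 = 178; odd-index sum = 320 mod 256 = 64 → b2 40.
Zero-pad H(K) = b2 40 to 6 bytes: K' = b2 40 00 00 00 00.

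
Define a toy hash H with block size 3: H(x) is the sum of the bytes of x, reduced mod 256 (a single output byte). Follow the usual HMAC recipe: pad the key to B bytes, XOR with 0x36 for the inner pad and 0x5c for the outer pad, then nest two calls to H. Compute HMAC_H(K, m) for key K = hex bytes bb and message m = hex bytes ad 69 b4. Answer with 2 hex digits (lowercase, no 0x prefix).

Key hex bytes bb is 1 byte ≤ B = 3; zero-pad to 3 bytes: K' = bb 00 00.
K' ⊕ ipad = 8d 36 36.  K' ⊕ opad = e7 5c 5c.
Inner input = (K'⊕ipad) ∥ m = 8d 36 36 ∥ ad 69 b4.
Inner hash: sum = 141+54+54+173+105+180 = 707; mod 256 = 195 → c3.
Outer input = (K'⊕opad) ∥ inner = e7 5c 5c ∥ c3.
Outer hash (tag): sum = 231+92+92+195 = 610; mod 256 = 98 → 62.

62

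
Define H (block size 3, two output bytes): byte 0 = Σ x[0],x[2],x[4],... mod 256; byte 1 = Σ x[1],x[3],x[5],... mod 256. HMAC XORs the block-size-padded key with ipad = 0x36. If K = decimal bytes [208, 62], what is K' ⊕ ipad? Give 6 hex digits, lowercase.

Key decimal bytes [208, 62] = d0 3e is 2 bytes ≤ B = 3; zero-pad to 3 bytes: K' = d0 3e 00.
XOR each byte with 0x36: d0⊕36=e6, 3e⊕36=08, 00⊕36=36.

e60836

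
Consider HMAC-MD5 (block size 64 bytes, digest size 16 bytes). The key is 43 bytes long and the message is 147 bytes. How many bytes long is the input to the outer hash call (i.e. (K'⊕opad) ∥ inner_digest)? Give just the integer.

80

Key is 43 ≤ 64 bytes, zero-padded: |K'| = 64.
Outer input = (K'⊕opad) ∥ H(inner) → 64 + 16 = 80 bytes.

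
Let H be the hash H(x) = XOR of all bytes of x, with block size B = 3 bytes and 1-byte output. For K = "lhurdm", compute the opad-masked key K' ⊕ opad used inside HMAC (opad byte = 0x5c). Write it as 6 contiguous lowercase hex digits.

Key "lhurdm" = 6c 68 75 72 64 6d is 6 bytes > B = 3, so hash it first: H(key) = 0a, then zero-pad to 3 bytes: K' = 0a 00 00.
XOR each byte with 0x5c: 0a⊕5c=56, 00⊕5c=5c, 00⊕5c=5c.

565c5c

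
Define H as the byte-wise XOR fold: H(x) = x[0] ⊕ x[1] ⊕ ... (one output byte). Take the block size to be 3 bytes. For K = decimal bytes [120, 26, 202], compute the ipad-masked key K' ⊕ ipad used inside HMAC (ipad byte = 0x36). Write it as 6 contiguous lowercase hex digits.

Key decimal bytes [120, 26, 202] = 78 1a ca is exactly B = 3 bytes: K' = 78 1a ca.
XOR each byte with 0x36: 78⊕36=4e, 1a⊕36=2c, ca⊕36=fc.

4e2cfc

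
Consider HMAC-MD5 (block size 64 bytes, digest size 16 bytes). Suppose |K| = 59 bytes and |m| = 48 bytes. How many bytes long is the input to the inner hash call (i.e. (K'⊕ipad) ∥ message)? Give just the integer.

Key is 59 ≤ 64 bytes, zero-padded: |K'| = 64.
Inner input = (K'⊕ipad) ∥ m → 64 + 48 = 112 bytes.

112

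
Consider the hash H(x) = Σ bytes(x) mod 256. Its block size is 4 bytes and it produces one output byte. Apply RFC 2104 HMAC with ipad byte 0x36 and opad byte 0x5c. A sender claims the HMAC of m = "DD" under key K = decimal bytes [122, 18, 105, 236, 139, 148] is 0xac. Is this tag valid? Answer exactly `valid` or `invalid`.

Key decimal bytes [122, 18, 105, 236, 139, 148] = 7a 12 69 ec 8b 94 is 6 bytes > B = 4, so hash it first: H(key) = 00, then zero-pad to 4 bytes: K' = 00 00 00 00.
K' ⊕ ipad = 36 36 36 36; K' ⊕ opad = 5c 5c 5c 5c.
Inner hash: sum = 54+54+54+54+68+68 = 352; mod 256 = 96 → 60.
Outer hash (recomputed tag): sum = 92+92+92+92+96 = 464; mod 256 = 208 → d0.
Recomputed tag = d0; claimed = ac → mismatch.

invalid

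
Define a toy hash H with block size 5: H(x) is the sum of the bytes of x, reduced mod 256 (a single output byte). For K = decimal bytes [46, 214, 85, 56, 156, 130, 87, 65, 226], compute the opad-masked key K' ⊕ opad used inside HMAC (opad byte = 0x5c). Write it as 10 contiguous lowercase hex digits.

755c5c5c5c

Key decimal bytes [46, 214, 85, 56, 156, 130, 87, 65, 226] = 2e d6 55 38 9c 82 57 41 e2 is 9 bytes > B = 5, so hash it first: H(key) = 29, then zero-pad to 5 bytes: K' = 29 00 00 00 00.
XOR each byte with 0x5c: 29⊕5c=75, 00⊕5c=5c, 00⊕5c=5c, 00⊕5c=5c, 00⊕5c=5c.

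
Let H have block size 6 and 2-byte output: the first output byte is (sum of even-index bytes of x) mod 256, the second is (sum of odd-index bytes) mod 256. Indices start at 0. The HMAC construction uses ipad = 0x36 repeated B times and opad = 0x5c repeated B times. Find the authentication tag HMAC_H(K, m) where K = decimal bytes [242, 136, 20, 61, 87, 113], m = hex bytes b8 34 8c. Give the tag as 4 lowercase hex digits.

8ca6

Key decimal bytes [242, 136, 20, 61, 87, 113] = f2 88 14 3d 57 71 is exactly B = 6 bytes: K' = f2 88 14 3d 57 71.
K' ⊕ ipad = c4 be 22 0b 61 47.  K' ⊕ opad = ae d4 48 61 0b 2d.
Inner input = (K'⊕ipad) ∥ m = c4 be 22 0b 61 47 ∥ b8 34 8c.
Inner hash: even-index sum = 651 mod 256 = 139; odd-index sum = 324 mod 256 = 68 → 8b 44.
Outer input = (K'⊕opad) ∥ inner = ae d4 48 61 0b 2d ∥ 8b 44.
Outer hash (tag): even-index sum = 396 mod 256 = 140; odd-index sum = 422 mod 256 = 166 → 8c a6.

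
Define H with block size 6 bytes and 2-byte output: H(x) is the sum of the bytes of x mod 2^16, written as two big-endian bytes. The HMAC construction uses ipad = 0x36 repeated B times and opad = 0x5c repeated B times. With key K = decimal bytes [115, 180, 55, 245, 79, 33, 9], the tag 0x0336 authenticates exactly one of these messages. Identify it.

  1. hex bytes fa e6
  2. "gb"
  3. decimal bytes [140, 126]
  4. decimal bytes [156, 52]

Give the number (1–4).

4

Key decimal bytes [115, 180, 55, 245, 79, 33, 9] = 73 b4 37 f5 4f 21 09 is 7 bytes > B = 6, so hash it first: H(key) = 02 cc, then zero-pad to 6 bytes: K' = 02 cc 00 00 00 00.
K' ⊕ ipad = 34 fa 36 36 36 36; K' ⊕ opad = 5e 90 5c 5c 5c 5c.
m1: inner = H(34 fa 36 36 36 36 fa e6) = 03 e6; tag = H(5e 90 5c 5c 5c 5c 03 e6) = 0347
m2: inner = H(34 fa 36 36 36 36 67 62) = 02 cf; tag = H(5e 90 5c 5c 5c 5c 02 cf) = 032f
m3: inner = H(34 fa 36 36 36 36 8c 7e) = 03 10; tag = H(5e 90 5c 5c 5c 5c 03 10) = 0271
m4: inner = H(34 fa 36 36 36 36 9c 34) = 02 d6; tag = H(5e 90 5c 5c 5c 5c 02 d6) = 0336 ← matches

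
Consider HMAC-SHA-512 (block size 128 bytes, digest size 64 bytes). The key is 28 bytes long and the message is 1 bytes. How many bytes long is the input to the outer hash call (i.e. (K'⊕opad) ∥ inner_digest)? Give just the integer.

Key is 28 ≤ 128 bytes, zero-padded: |K'| = 128.
Outer input = (K'⊕opad) ∥ H(inner) → 128 + 64 = 192 bytes.

192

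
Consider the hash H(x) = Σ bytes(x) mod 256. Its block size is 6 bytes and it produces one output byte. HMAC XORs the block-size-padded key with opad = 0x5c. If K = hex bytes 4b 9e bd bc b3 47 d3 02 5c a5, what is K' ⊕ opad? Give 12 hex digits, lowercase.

Key hex bytes 4b 9e bd bc b3 47 d3 02 5c a5 is 10 bytes > B = 6, so hash it first: H(key) = 32, then zero-pad to 6 bytes: K' = 32 00 00 00 00 00.
XOR each byte with 0x5c: 32⊕5c=6e, 00⊕5c=5c, 00⊕5c=5c, 00⊕5c=5c, 00⊕5c=5c, 00⊕5c=5c.

6e5c5c5c5c5c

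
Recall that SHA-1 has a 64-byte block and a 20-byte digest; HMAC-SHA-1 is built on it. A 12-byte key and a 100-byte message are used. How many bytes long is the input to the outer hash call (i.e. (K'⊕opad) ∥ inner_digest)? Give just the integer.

Key is 12 ≤ 64 bytes, zero-padded: |K'| = 64.
Outer input = (K'⊕opad) ∥ H(inner) → 64 + 20 = 84 bytes.

84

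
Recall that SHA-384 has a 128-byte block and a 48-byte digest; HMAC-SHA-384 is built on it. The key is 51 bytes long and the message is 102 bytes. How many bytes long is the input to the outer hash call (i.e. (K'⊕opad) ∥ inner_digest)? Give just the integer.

Key is 51 ≤ 128 bytes, zero-padded: |K'| = 128.
Outer input = (K'⊕opad) ∥ H(inner) → 128 + 48 = 176 bytes.

176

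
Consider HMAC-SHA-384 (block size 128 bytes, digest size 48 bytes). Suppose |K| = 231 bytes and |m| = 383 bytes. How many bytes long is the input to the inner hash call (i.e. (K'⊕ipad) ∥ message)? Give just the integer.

Key is 231 > 128 bytes, so it is hashed to 48 bytes then zero-padded to 128: |K'| = 128.
Inner input = (K'⊕ipad) ∥ m → 128 + 383 = 511 bytes.

511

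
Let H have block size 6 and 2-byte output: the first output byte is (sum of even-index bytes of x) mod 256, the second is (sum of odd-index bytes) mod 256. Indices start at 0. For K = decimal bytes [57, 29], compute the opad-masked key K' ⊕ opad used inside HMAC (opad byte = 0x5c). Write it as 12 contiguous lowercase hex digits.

65415c5c5c5c

Key decimal bytes [57, 29] = 39 1d is 2 bytes ≤ B = 6; zero-pad to 6 bytes: K' = 39 1d 00 00 00 00.
XOR each byte with 0x5c: 39⊕5c=65, 1d⊕5c=41, 00⊕5c=5c, 00⊕5c=5c, 00⊕5c=5c, 00⊕5c=5c.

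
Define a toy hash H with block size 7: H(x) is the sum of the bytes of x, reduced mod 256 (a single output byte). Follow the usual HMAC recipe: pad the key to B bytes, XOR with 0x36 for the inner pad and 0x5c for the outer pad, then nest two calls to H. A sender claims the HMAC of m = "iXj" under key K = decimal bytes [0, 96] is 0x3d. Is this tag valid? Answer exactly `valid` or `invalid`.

invalid

Key decimal bytes [0, 96] = 00 60 is 2 bytes ≤ B = 7; zero-pad to 7 bytes: K' = 00 60 00 00 00 00 00.
K' ⊕ ipad = 36 56 36 36 36 36 36; K' ⊕ opad = 5c 3c 5c 5c 5c 5c 5c.
Inner hash: sum = 54+86+54+54+54+54+54+105+88+106 = 709; mod 256 = 197 → c5.
Outer hash (recomputed tag): sum = 92+60+92+92+92+92+92+197 = 809; mod 256 = 41 → 29.
Recomputed tag = 29; claimed = 3d → mismatch.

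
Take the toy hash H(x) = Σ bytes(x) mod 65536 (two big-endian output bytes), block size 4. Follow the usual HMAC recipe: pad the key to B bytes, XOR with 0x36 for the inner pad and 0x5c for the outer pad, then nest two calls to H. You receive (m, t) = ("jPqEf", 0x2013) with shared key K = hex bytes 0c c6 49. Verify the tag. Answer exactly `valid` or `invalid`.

Key hex bytes 0c c6 49 is 3 bytes ≤ B = 4; zero-pad to 4 bytes: K' = 0c c6 49 00.
K' ⊕ ipad = 3a f0 7f 36; K' ⊕ opad = 50 9a 15 5c.
Inner hash: sum = 58+240+127+54+106+80+113+69+102 = 949 → 03 b5.
Outer hash (recomputed tag): sum = 80+154+21+92+3+181 = 531 → 02 13.
Recomputed tag = 0213; claimed = 2013 → mismatch.

invalid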